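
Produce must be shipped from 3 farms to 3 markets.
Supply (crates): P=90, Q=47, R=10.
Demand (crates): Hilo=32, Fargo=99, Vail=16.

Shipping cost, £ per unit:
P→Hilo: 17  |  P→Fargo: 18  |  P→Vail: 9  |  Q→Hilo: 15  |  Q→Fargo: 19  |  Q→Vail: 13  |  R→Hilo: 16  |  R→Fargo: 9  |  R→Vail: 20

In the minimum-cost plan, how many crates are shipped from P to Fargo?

Solving gives:
  P->Fargo: 74 × £18 = £1332
  P->Vail: 16 × £9 = £144
  Q->Hilo: 32 × £15 = £480
  Q->Fargo: 15 × £19 = £285
  R->Fargo: 10 × £9 = £90
Total cost = £2331.
So P→Fargo carries 74 crates.

74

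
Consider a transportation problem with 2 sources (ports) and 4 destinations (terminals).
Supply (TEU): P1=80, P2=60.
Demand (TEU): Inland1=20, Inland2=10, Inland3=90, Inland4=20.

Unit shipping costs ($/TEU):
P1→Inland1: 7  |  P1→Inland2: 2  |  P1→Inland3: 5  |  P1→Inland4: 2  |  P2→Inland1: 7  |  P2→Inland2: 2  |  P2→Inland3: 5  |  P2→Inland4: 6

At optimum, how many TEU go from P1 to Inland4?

Solving gives:
  P1→Inland1: 20 × $7 = $140
  P1→Inland2: 10 × $2 = $20
  P1→Inland3: 30 × $5 = $150
  P1→Inland4: 20 × $2 = $40
  P2→Inland3: 60 × $5 = $300
Total cost = $650.
So P1→Inland4 carries 20 TEU.

20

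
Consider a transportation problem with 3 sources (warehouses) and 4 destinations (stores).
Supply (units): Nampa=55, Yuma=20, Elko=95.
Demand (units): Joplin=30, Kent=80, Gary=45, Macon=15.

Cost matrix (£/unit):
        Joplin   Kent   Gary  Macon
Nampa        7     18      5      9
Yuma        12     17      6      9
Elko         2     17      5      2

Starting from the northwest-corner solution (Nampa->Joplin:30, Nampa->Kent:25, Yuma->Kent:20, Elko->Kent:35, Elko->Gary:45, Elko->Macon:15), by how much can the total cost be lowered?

Current plan cost = 30·7 + 25·18 + 20·17 + 35·17 + 45·5 + 15·2 = £1850.
Optimal plan:
  Nampa->Kent: 10 × £18 = £180
  Nampa->Gary: 45 × £5 = £225
  Yuma->Kent: 20 × £17 = £340
  Elko->Joplin: 30 × £2 = £60
  Elko->Kent: 50 × £17 = £850
  Elko->Macon: 15 × £2 = £30
Optimal cost = £1685.
Saving = 1850 − 1685 = £165.

165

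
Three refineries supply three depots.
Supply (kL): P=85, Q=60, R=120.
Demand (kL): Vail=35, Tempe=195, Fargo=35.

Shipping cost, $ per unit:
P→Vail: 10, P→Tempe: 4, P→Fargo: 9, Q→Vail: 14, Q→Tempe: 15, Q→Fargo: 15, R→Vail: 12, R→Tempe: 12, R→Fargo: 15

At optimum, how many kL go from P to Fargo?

0

Solving gives:
  P to Tempe: 85 kL
  Q to Vail: 25 kL
  Q to Fargo: 35 kL
  R to Vail: 10 kL
  R to Tempe: 110 kL
Total cost = $2655.
The route P→Fargo is not used.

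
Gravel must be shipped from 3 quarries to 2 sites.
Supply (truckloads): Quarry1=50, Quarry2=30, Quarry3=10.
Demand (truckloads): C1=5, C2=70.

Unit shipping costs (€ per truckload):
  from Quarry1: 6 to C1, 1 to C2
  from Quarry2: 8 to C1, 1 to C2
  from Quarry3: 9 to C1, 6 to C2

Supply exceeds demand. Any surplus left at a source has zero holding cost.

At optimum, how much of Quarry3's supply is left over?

10

An optimal plan:
  Quarry1 to C1: 5 truckloads
  Quarry1 to C2: 45 truckloads
  Quarry2 to C2: 25 truckloads
Total cost = €100.
Quarry3 ships 0 of its 10, leaving 10.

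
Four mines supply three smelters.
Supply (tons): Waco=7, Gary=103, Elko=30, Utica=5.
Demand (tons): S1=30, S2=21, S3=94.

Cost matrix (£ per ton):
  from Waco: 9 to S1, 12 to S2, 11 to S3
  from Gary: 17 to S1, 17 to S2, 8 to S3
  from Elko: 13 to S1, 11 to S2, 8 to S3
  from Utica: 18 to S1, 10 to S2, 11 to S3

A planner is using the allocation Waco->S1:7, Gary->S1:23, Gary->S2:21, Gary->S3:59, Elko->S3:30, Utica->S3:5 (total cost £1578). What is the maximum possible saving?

202

Current plan cost = 7·9 + 23·17 + 21·17 + 59·8 + 30·8 + 5·11 = £1578.
Optimal plan:
  Waco→S1: 7 tons
  Gary→S1: 9 tons
  Gary→S3: 94 tons
  Elko→S1: 14 tons
  Elko→S2: 16 tons
  Utica→S2: 5 tons
Optimal cost = £1376.
Saving = 1578 − 1376 = £202.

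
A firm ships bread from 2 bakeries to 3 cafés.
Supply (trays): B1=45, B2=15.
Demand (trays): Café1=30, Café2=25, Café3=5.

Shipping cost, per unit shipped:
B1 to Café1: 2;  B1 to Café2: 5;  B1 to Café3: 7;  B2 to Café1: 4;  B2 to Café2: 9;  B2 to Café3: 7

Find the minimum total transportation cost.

240

Optimal allocation:
  B1->Café1: 20 × 2 = 40
  B1->Café2: 25 × 5 = 125
  B2->Café1: 10 × 4 = 40
  B2->Café3: 5 × 7 = 35
Total = 40 + 125 + 40 + 35 = 240.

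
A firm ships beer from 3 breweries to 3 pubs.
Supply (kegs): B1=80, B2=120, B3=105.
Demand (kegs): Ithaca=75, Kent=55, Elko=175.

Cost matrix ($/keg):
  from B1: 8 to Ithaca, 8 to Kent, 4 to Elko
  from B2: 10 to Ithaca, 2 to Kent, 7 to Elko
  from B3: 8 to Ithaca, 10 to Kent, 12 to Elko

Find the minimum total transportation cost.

1845

Optimal allocation:
  B1–Elko: 80 kegs
  B2–Kent: 55 kegs
  B2–Elko: 65 kegs
  B3–Ithaca: 75 kegs
  B3–Elko: 30 kegs
Total cost = $1845.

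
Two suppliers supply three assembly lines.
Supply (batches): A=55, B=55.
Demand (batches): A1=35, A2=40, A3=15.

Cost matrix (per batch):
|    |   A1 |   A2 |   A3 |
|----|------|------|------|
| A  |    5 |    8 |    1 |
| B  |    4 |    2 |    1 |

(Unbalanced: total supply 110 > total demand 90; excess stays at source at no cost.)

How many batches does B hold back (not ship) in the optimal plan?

An optimal plan:
  A–A1: 20 × 5 = 100
  A–A3: 15 × 1 = 15
  B–A1: 15 × 4 = 60
  B–A2: 40 × 2 = 80
Total cost = 255.
B ships 55 of its 55, leaving 0.

0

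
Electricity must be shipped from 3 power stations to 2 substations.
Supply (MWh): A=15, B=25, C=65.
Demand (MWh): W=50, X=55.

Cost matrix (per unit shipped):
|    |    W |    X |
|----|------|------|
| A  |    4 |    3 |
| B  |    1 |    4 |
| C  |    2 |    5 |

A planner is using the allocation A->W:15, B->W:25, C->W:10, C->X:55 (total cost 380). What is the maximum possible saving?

Current plan cost = 15·4 + 25·1 + 10·2 + 55·5 = 380.
Optimal plan:
  A->X: 15 MWh
  B->W: 25 MWh
  C->W: 25 MWh
  C->X: 40 MWh
Optimal cost = 320.
Saving = 380 − 320 = 60.

60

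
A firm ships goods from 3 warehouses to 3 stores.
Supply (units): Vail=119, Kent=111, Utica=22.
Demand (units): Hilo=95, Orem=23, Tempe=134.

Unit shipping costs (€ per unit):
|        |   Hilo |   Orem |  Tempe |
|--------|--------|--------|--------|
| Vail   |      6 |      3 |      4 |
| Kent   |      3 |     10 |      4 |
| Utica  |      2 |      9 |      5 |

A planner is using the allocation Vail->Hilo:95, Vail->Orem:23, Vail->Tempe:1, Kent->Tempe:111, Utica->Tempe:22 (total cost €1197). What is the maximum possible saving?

329

Current plan cost = 95·6 + 23·3 + 1·4 + 111·4 + 22·5 = €1197.
Optimal plan:
  Vail–Orem: 23 units
  Vail–Tempe: 96 units
  Kent–Hilo: 73 units
  Kent–Tempe: 38 units
  Utica–Hilo: 22 units
Optimal cost = €868.
Saving = 1197 − 868 = €329.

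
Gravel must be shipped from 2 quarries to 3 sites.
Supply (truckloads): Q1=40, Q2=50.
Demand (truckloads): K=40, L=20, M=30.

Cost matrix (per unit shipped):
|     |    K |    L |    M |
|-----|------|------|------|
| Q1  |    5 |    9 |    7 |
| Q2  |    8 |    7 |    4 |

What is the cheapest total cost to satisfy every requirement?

One minimum-cost allocation:
  Q1 to K: 40 truckloads
  Q2 to L: 20 truckloads
  Q2 to M: 30 truckloads
Total cost = 460.
(Supply check: Q1 ships 40; Q2 ships 50.)

460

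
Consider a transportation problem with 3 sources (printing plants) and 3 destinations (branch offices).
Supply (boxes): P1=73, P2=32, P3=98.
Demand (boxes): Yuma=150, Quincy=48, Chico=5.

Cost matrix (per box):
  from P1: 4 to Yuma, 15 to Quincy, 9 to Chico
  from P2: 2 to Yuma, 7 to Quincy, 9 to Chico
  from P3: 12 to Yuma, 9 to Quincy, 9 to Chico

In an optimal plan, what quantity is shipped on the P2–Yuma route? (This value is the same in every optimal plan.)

The minimum-cost plan:
  P1→Yuma: 73 × 4 = 292
  P2→Yuma: 32 × 2 = 64
  P3→Yuma: 45 × 12 = 540
  P3→Quincy: 48 × 9 = 432
  P3→Chico: 5 × 9 = 45
Total cost = 1373.
So P2→Yuma carries 32 boxes.

32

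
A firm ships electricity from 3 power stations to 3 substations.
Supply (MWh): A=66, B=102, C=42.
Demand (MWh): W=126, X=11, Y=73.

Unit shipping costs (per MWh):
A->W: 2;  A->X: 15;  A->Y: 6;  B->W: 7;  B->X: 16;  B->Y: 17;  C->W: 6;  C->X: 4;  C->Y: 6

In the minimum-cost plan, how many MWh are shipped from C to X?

Solving gives:
  A->W: 24 × 2 = 48
  A->Y: 42 × 6 = 252
  B->W: 102 × 7 = 714
  C->X: 11 × 4 = 44
  C->Y: 31 × 6 = 186
Total cost = 1244.
So C→X carries 11 MWh.

11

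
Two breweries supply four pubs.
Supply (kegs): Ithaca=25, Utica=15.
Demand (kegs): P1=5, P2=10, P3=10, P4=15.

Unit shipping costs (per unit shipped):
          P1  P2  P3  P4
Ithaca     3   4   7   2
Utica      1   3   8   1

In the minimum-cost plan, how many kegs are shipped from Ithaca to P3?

The minimum-cost plan:
  Ithaca→P2: 10 × 4 = 40
  Ithaca→P3: 10 × 7 = 70
  Ithaca→P4: 5 × 2 = 10
  Utica→P1: 5 × 1 = 5
  Utica→P4: 10 × 1 = 10
Total cost = 135.
So Ithaca→P3 carries 10 kegs.

10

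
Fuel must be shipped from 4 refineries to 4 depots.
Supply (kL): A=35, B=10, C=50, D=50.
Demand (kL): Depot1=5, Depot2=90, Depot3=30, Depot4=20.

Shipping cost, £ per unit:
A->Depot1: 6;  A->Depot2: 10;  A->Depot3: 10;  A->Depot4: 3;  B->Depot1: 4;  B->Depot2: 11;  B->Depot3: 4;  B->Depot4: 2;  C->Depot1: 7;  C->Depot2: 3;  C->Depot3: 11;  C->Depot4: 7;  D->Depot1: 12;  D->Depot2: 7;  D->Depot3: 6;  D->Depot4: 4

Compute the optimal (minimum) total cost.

An optimal shipping plan:
  A to Depot1: 5 × £6 = £30
  A to Depot2: 10 × £10 = £100
  A to Depot4: 20 × £3 = £60
  B to Depot3: 10 × £4 = £40
  C to Depot2: 50 × £3 = £150
  D to Depot2: 30 × £7 = £210
  D to Depot3: 20 × £6 = £120
Total = 30 + 100 + 60 + 40 + 150 + 210 + 120 = £710.

710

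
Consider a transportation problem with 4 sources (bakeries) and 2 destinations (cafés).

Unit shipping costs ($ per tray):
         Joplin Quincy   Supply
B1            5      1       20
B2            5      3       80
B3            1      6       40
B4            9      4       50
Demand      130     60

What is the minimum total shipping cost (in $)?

An optimal shipping plan:
  B1→Joplin: 10 × $5 = $50
  B1→Quincy: 10 × $1 = $10
  B2→Joplin: 80 × $5 = $400
  B3→Joplin: 40 × $1 = $40
  B4→Quincy: 50 × $4 = $200
Total = 50 + 10 + 400 + 40 + 200 = $700.
(Supply check: B1 ships 20; B2 ships 80; B3 ships 40; B4 ships 50.)

700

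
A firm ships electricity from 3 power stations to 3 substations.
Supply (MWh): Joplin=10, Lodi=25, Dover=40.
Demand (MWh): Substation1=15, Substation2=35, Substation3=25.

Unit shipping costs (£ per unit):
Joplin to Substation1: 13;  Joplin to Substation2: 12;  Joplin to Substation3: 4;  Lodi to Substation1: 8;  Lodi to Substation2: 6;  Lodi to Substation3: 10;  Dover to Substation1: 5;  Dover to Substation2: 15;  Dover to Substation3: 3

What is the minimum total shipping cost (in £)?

One minimum-cost allocation:
  Joplin–Substation2: 10 × £12 = £120
  Lodi–Substation2: 25 × £6 = £150
  Dover–Substation1: 15 × £5 = £75
  Dover–Substation3: 25 × £3 = £75
Total = 120 + 150 + 75 + 75 = £420.
(Supply check: Joplin ships 10; Lodi ships 25; Dover ships 40.)

420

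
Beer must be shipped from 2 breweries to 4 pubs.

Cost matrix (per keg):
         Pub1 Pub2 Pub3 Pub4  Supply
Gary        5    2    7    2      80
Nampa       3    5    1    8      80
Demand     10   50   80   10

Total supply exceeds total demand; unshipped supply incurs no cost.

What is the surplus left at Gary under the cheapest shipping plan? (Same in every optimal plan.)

10

Minimum-cost shipments:
  Gary to Pub1: 10 × 5 = 50
  Gary to Pub2: 50 × 2 = 100
  Gary to Pub4: 10 × 2 = 20
  Nampa to Pub3: 80 × 1 = 80
Total cost = 250.
Gary ships 70 of its 80, leaving 10.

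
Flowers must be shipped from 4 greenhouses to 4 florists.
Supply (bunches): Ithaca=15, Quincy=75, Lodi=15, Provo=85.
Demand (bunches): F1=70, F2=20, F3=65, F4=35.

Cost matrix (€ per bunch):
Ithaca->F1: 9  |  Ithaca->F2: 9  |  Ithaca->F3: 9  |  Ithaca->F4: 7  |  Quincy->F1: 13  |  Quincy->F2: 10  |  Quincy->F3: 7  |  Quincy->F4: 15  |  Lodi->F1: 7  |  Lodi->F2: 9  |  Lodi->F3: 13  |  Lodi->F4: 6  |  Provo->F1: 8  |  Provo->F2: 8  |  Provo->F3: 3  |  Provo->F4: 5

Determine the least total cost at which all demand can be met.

Optimal allocation:
  Ithaca–F1: 15 bunches
  Quincy–F2: 20 bunches
  Quincy–F3: 55 bunches
  Lodi–F1: 15 bunches
  Provo–F1: 40 bunches
  Provo–F3: 10 bunches
  Provo–F4: 35 bunches
Total cost = €1350.
(Supply check: Ithaca ships 15; Quincy ships 75; Lodi ships 15; Provo ships 85.)

1350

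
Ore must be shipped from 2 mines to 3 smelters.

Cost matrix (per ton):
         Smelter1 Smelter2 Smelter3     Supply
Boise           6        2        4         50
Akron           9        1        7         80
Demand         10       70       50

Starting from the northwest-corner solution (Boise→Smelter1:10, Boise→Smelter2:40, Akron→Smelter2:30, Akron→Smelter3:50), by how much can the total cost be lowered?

Current plan cost = 10·6 + 40·2 + 30·1 + 50·7 = 520.
Optimal plan:
  Boise to Smelter1: 10 × 6 = 60
  Boise to Smelter3: 40 × 4 = 160
  Akron to Smelter2: 70 × 1 = 70
  Akron to Smelter3: 10 × 7 = 70
Optimal cost = 360.
Saving = 520 − 360 = 160.

160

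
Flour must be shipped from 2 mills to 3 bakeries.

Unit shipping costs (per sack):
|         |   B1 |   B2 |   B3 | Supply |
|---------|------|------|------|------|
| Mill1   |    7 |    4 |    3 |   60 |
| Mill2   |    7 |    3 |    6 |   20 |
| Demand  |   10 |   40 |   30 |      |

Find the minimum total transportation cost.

300

One minimum-cost allocation:
  Mill1–B1: 10 × 7 = 70
  Mill1–B2: 20 × 4 = 80
  Mill1–B3: 30 × 3 = 90
  Mill2–B2: 20 × 3 = 60
Total = 70 + 80 + 90 + 60 = 300.
(Supply check: Mill1 ships 60; Mill2 ships 20.)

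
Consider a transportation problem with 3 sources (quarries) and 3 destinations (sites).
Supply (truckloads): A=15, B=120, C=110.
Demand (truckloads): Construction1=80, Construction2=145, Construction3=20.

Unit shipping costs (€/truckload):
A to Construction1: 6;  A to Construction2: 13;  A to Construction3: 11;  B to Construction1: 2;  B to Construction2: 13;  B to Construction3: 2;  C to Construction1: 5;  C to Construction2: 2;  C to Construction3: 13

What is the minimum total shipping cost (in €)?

875

An optimal shipping plan:
  A–Construction2: 15 truckloads
  B–Construction1: 80 truckloads
  B–Construction2: 20 truckloads
  B–Construction3: 20 truckloads
  C–Construction2: 110 truckloads
Total cost = €875.
(Supply check: A ships 15; B ships 120; C ships 110.)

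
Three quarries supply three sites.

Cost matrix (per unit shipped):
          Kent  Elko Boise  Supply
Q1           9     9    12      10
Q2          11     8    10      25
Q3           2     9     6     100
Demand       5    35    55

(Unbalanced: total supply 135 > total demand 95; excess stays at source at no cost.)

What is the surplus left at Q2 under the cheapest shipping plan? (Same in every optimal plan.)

Minimum-cost shipments:
  Q1->Elko: 10 × 9 = 90
  Q2->Elko: 25 × 8 = 200
  Q3->Kent: 5 × 2 = 10
  Q3->Boise: 55 × 6 = 330
Total cost = 630.
Q2 ships 25 of its 25, leaving 0.

0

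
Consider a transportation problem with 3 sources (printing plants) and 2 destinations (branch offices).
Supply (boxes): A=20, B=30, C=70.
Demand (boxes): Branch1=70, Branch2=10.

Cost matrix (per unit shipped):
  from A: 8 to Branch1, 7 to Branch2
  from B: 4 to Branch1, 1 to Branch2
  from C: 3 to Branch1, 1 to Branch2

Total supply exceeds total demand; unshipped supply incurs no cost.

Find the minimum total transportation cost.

A cheapest plan:
  B to Branch2: 10 × 1 = 10
  C to Branch1: 70 × 3 = 210
Total = 10 + 210 = 220.

220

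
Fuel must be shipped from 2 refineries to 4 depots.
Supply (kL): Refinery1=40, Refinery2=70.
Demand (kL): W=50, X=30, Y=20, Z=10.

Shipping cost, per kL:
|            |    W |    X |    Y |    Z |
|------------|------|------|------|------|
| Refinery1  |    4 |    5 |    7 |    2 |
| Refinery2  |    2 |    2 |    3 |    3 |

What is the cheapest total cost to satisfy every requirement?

300

One minimum-cost allocation:
  Refinery1–W: 30 × 4 = 120
  Refinery1–Z: 10 × 2 = 20
  Refinery2–W: 20 × 2 = 40
  Refinery2–X: 30 × 2 = 60
  Refinery2–Y: 20 × 3 = 60
Total = 120 + 20 + 40 + 60 + 60 = 300.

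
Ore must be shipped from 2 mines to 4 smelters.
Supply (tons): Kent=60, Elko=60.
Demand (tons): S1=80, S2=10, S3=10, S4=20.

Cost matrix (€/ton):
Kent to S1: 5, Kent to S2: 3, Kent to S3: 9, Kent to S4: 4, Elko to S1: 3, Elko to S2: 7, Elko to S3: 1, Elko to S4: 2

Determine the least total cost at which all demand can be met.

420

A cheapest plan:
  Kent→S1: 30 × €5 = €150
  Kent→S2: 10 × €3 = €30
  Kent→S4: 20 × €4 = €80
  Elko→S1: 50 × €3 = €150
  Elko→S3: 10 × €1 = €10
Total = 150 + 30 + 80 + 150 + 10 = €420.
(Supply check: Kent ships 60; Elko ships 60.)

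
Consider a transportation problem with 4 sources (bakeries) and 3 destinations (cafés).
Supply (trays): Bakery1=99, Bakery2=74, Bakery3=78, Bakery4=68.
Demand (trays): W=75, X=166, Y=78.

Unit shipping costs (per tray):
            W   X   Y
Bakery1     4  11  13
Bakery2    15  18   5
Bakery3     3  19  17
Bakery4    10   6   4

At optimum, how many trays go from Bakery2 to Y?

The minimum-cost plan:
  Bakery1 to X: 99 × 11 = 1089
  Bakery2 to Y: 74 × 5 = 370
  Bakery3 to W: 75 × 3 = 225
  Bakery3 to X: 3 × 19 = 57
  Bakery4 to X: 64 × 6 = 384
  Bakery4 to Y: 4 × 4 = 16
Total cost = 2141.
So Bakery2→Y carries 74 trays.

74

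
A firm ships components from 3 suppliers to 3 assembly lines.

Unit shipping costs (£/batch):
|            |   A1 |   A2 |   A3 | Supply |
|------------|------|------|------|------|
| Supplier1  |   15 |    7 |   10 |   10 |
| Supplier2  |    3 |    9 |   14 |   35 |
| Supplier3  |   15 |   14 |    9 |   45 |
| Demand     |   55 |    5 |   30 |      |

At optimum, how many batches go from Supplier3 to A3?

30

The minimum-cost plan:
  Supplier1–A1: 5 × £15 = £75
  Supplier1–A2: 5 × £7 = £35
  Supplier2–A1: 35 × £3 = £105
  Supplier3–A1: 15 × £15 = £225
  Supplier3–A3: 30 × £9 = £270
Total cost = £710.
So Supplier3→A3 carries 30 batches.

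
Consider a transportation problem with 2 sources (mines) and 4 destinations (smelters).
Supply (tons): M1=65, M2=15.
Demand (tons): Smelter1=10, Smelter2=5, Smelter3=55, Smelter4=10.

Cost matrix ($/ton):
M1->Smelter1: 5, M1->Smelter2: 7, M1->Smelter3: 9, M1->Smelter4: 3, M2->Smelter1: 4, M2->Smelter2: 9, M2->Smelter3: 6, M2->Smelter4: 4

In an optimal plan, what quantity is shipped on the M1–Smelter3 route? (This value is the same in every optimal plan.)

40

The minimum-cost plan:
  M1 to Smelter1: 10 × $5 = $50
  M1 to Smelter2: 5 × $7 = $35
  M1 to Smelter3: 40 × $9 = $360
  M1 to Smelter4: 10 × $3 = $30
  M2 to Smelter3: 15 × $6 = $90
Total cost = $565.
So M1→Smelter3 carries 40 tons.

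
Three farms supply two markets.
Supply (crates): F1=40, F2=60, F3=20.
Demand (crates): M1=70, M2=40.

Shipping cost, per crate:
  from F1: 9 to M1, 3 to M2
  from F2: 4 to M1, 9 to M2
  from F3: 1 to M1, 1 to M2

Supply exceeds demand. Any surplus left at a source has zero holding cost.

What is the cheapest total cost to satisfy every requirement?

340

Optimal allocation:
  F1→M2: 40 × 3 = 120
  F2→M1: 50 × 4 = 200
  F3→M1: 20 × 1 = 20
Total = 120 + 200 + 20 = 340.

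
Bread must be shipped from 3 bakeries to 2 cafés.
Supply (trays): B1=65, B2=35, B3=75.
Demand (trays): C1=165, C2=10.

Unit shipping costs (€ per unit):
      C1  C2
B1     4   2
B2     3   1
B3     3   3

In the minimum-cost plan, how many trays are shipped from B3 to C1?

75

Solving gives:
  B1 to C1: 55 trays
  B1 to C2: 10 trays
  B2 to C1: 35 trays
  B3 to C1: 75 trays
Total cost = €570.
So B3→C1 carries 75 trays.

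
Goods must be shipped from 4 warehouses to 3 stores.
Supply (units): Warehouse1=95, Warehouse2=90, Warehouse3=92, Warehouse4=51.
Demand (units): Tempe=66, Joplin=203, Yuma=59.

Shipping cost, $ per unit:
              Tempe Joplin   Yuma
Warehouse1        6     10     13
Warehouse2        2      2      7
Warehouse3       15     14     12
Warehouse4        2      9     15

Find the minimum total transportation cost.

Optimal allocation:
  Warehouse1→Tempe: 15 × $6 = $90
  Warehouse1→Joplin: 80 × $10 = $800
  Warehouse2→Joplin: 90 × $2 = $180
  Warehouse3→Joplin: 33 × $14 = $462
  Warehouse3→Yuma: 59 × $12 = $708
  Warehouse4→Tempe: 51 × $2 = $102
Total = 90 + 800 + 180 + 462 + 708 + 102 = $2342.

2342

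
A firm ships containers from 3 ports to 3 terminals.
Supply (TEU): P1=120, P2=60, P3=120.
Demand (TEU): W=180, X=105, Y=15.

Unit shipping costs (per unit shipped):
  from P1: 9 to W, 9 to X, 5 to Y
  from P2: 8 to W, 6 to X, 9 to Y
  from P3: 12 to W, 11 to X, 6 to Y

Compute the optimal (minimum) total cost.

Optimal allocation:
  P1 to W: 120 × 9 = 1080
  P2 to X: 60 × 6 = 360
  P3 to W: 60 × 12 = 720
  P3 to X: 45 × 11 = 495
  P3 to Y: 15 × 6 = 90
Total = 1080 + 360 + 720 + 495 + 90 = 2745.
(Supply check: P1 ships 120; P2 ships 60; P3 ships 120.)

2745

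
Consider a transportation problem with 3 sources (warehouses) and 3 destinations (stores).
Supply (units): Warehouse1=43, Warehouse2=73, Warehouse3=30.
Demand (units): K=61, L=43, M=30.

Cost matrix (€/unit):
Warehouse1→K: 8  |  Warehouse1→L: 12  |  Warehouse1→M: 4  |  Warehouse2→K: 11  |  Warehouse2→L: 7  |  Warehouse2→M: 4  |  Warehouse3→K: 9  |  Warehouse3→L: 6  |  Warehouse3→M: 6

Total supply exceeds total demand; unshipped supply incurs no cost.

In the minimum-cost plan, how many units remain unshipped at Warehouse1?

0

An optimal plan:
  Warehouse1–K: 43 × €8 = €344
  Warehouse2–L: 31 × €7 = €217
  Warehouse2–M: 30 × €4 = €120
  Warehouse3–K: 18 × €9 = €162
  Warehouse3–L: 12 × €6 = €72
Total cost = €915.
Warehouse1 ships 43 of its 43, leaving 0.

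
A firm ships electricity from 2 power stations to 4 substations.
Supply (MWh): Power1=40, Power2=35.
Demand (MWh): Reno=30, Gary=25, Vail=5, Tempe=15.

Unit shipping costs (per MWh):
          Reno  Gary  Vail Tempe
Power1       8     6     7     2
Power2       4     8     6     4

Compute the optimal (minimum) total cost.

330

One minimum-cost allocation:
  Power1–Gary: 25 × 6 = 150
  Power1–Tempe: 15 × 2 = 30
  Power2–Reno: 30 × 4 = 120
  Power2–Vail: 5 × 6 = 30
Total = 150 + 30 + 120 + 30 = 330.
(Supply check: Power1 ships 40; Power2 ships 35.)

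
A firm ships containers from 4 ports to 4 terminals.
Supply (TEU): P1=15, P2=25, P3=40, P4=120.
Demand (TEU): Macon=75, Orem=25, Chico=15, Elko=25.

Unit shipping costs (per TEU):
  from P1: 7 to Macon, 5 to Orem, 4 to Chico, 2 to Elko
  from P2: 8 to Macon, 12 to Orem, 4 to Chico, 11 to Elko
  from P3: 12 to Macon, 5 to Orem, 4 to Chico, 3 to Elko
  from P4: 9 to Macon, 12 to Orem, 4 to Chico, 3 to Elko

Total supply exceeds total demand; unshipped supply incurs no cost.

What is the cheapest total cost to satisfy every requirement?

880

Optimal allocation:
  P1–Macon: 15 × 7 = 105
  P2–Macon: 25 × 8 = 200
  P3–Orem: 25 × 5 = 125
  P3–Chico: 15 × 4 = 60
  P4–Macon: 35 × 9 = 315
  P4–Elko: 25 × 3 = 75
Total = 105 + 200 + 125 + 60 + 315 + 75 = 880.
(Supply check: P1 ships 15; P2 ships 25; P3 ships 40; P4 ships 60.)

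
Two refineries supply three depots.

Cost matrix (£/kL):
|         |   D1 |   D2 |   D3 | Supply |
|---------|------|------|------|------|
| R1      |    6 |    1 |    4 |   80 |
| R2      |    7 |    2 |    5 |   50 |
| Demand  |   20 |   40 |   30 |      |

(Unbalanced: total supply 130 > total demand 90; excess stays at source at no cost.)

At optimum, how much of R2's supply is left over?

40

Minimum-cost shipments:
  R1–D1: 20 × £6 = £120
  R1–D2: 40 × £1 = £40
  R1–D3: 20 × £4 = £80
  R2–D3: 10 × £5 = £50
Total cost = £290.
R2 ships 10 of its 50, leaving 40.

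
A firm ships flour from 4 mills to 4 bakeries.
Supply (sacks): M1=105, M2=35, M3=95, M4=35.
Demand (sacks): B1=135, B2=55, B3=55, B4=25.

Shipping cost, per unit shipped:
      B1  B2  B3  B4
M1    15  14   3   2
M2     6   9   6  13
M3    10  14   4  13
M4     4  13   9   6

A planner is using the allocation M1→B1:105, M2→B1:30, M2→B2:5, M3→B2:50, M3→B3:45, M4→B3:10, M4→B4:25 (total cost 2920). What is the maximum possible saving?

Current plan cost = 105·15 + 30·6 + 5·9 + 50·14 + 45·4 + 10·9 + 25·6 = 2920.
Optimal plan:
  M1–B2: 25 sacks
  M1–B3: 55 sacks
  M1–B4: 25 sacks
  M2–B1: 5 sacks
  M2–B2: 30 sacks
  M3–B1: 95 sacks
  M4–B1: 35 sacks
Optimal cost = 1955.
Saving = 2920 − 1955 = 965.

965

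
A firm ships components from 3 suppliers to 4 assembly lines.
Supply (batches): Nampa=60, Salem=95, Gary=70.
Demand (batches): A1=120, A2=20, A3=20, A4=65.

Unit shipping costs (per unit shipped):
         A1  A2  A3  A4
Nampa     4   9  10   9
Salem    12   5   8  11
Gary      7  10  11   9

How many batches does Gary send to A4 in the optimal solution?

Solving gives:
  Nampa to A1: 60 × 4 = 240
  Salem to A2: 20 × 5 = 100
  Salem to A3: 20 × 8 = 160
  Salem to A4: 55 × 11 = 605
  Gary to A1: 60 × 7 = 420
  Gary to A4: 10 × 9 = 90
Total cost = 1615.
So Gary→A4 carries 10 batches.

10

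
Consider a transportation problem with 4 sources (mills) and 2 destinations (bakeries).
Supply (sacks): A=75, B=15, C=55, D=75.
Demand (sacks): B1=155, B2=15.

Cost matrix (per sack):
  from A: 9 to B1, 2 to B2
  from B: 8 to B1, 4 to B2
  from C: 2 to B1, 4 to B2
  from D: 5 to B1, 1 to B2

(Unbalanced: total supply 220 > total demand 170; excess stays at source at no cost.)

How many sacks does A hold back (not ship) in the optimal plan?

50

Minimum-cost shipments:
  A to B1: 10 × 9 = 90
  A to B2: 15 × 2 = 30
  B to B1: 15 × 8 = 120
  C to B1: 55 × 2 = 110
  D to B1: 75 × 5 = 375
Total cost = 725.
A ships 25 of its 75, leaving 50.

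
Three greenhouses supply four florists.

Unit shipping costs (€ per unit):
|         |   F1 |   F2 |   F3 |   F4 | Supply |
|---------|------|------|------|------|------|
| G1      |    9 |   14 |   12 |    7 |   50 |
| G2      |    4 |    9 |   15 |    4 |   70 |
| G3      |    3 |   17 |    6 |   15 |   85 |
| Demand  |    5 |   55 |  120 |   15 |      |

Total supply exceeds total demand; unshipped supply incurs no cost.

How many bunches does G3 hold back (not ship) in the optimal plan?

Minimum-cost shipments:
  G1–F3: 35 bunches
  G1–F4: 5 bunches
  G2–F1: 5 bunches
  G2–F2: 55 bunches
  G2–F4: 10 bunches
  G3–F3: 85 bunches
Total cost = €1520.
G3 ships 85 of its 85, leaving 0.

0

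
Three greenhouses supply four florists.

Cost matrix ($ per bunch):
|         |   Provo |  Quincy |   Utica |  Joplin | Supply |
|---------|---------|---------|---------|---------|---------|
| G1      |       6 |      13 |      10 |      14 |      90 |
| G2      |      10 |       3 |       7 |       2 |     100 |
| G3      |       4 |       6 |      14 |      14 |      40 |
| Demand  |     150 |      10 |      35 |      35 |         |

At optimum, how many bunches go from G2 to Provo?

Solving gives:
  G1->Provo: 90 × $6 = $540
  G2->Provo: 20 × $10 = $200
  G2->Quincy: 10 × $3 = $30
  G2->Utica: 35 × $7 = $245
  G2->Joplin: 35 × $2 = $70
  G3->Provo: 40 × $4 = $160
Total cost = $1245.
So G2→Provo carries 20 bunches.

20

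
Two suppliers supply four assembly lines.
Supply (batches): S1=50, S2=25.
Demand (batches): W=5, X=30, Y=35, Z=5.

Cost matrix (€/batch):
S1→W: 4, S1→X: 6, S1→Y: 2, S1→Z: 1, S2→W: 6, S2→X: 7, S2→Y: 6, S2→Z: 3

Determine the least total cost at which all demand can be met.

One minimum-cost allocation:
  S1->W: 5 × €4 = €20
  S1->X: 5 × €6 = €30
  S1->Y: 35 × €2 = €70
  S1->Z: 5 × €1 = €5
  S2->X: 25 × €7 = €175
Total = 20 + 30 + 70 + 5 + 175 = €300.
(Supply check: S1 ships 50; S2 ships 25.)

300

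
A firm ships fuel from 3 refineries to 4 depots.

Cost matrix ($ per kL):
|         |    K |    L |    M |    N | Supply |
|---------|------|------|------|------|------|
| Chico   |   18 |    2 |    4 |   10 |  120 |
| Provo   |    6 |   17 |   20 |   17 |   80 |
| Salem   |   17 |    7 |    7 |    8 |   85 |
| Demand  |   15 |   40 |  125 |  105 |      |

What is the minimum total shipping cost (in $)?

A cheapest plan:
  Chico–L: 40 kL
  Chico–M: 80 kL
  Provo–K: 15 kL
  Provo–N: 65 kL
  Salem–M: 45 kL
  Salem–N: 40 kL
Total cost = $2230.
(Supply check: Chico ships 120; Provo ships 80; Salem ships 85.)

2230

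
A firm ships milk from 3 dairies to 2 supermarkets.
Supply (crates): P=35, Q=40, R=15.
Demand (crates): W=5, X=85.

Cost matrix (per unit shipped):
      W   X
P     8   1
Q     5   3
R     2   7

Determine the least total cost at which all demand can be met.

235

Optimal allocation:
  P–X: 35 × 1 = 35
  Q–X: 40 × 3 = 120
  R–W: 5 × 2 = 10
  R–X: 10 × 7 = 70
Total = 35 + 120 + 10 + 70 = 235.
(Supply check: P ships 35; Q ships 40; R ships 15.)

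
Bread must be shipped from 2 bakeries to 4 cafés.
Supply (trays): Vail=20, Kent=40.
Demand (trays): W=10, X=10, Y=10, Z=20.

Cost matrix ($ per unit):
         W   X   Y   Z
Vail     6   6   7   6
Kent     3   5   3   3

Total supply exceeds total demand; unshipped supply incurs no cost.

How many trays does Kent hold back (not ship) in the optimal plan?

Minimum-cost shipments:
  Vail to X: 10 × $6 = $60
  Kent to W: 10 × $3 = $30
  Kent to Y: 10 × $3 = $30
  Kent to Z: 20 × $3 = $60
Total cost = $180.
Kent ships 40 of its 40, leaving 0.

0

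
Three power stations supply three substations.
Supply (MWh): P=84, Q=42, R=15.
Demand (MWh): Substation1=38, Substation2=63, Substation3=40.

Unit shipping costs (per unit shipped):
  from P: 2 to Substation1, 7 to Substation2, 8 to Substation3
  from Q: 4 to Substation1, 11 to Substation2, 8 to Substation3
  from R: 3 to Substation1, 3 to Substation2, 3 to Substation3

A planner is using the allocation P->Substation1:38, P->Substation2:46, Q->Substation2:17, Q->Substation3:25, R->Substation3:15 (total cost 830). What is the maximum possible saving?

Current plan cost = 38·2 + 46·7 + 17·11 + 25·8 + 15·3 = 830.
Optimal plan:
  P–Substation1: 36 × 2 = 72
  P–Substation2: 48 × 7 = 336
  Q–Substation1: 2 × 4 = 8
  Q–Substation3: 40 × 8 = 320
  R–Substation2: 15 × 3 = 45
Optimal cost = 781.
Saving = 830 − 781 = 49.

49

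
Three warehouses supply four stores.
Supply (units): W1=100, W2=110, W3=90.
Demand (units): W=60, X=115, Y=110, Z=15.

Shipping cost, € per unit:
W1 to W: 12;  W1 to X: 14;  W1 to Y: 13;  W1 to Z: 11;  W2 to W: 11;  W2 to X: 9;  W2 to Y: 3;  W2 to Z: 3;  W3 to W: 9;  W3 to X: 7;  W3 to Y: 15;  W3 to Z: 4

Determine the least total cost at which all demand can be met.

A cheapest plan:
  W1–W: 60 × €12 = €720
  W1–X: 40 × €14 = €560
  W2–Y: 110 × €3 = €330
  W3–X: 75 × €7 = €525
  W3–Z: 15 × €4 = €60
Total = 720 + 560 + 330 + 525 + 60 = €2195.

2195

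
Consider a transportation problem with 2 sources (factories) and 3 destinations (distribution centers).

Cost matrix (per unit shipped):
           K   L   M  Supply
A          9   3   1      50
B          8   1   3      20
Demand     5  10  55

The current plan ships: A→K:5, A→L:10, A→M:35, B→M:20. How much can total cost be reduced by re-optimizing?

Current plan cost = 5·9 + 10·3 + 35·1 + 20·3 = 170.
Optimal plan:
  A→M: 50 × 1 = 50
  B→K: 5 × 8 = 40
  B→L: 10 × 1 = 10
  B→M: 5 × 3 = 15
Optimal cost = 115.
Saving = 170 − 115 = 55.

55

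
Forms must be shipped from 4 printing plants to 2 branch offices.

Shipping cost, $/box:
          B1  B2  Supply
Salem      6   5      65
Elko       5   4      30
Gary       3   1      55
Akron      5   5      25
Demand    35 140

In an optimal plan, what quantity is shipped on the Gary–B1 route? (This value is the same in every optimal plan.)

0

Optimal shipments:
  Salem->B1: 10 × $6 = $60
  Salem->B2: 55 × $5 = $275
  Elko->B2: 30 × $4 = $120
  Gary->B2: 55 × $1 = $55
  Akron->B1: 25 × $5 = $125
Total cost = $635.
The route Gary→B1 is not used.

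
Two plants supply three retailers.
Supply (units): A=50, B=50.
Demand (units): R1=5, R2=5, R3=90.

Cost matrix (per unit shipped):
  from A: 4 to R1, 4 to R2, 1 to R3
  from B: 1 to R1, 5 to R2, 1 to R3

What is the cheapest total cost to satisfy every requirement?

A cheapest plan:
  A→R2: 5 × 4 = 20
  A→R3: 45 × 1 = 45
  B→R1: 5 × 1 = 5
  B→R3: 45 × 1 = 45
Total = 20 + 45 + 5 + 45 = 115.
(Supply check: A ships 50; B ships 50.)

115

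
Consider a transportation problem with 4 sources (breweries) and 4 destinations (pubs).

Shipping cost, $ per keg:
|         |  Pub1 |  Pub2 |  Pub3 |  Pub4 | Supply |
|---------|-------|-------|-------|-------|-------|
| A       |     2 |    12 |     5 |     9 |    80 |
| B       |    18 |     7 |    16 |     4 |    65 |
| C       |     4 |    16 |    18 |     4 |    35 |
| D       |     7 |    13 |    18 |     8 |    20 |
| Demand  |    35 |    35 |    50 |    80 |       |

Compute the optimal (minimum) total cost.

970

An optimal shipping plan:
  A->Pub1: 30 × $2 = $60
  A->Pub3: 50 × $5 = $250
  B->Pub2: 35 × $7 = $245
  B->Pub4: 30 × $4 = $120
  C->Pub4: 35 × $4 = $140
  D->Pub1: 5 × $7 = $35
  D->Pub4: 15 × $8 = $120
Total = 60 + 250 + 245 + 120 + 140 + 35 + 120 = $970.
(Supply check: A ships 80; B ships 65; C ships 35; D ships 20.)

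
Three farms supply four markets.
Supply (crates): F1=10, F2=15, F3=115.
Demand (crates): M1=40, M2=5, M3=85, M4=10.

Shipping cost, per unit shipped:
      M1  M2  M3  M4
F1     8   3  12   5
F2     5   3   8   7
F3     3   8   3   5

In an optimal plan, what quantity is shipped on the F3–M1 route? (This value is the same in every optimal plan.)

30

The minimum-cost plan:
  F1 to M4: 10 × 5 = 50
  F2 to M1: 10 × 5 = 50
  F2 to M2: 5 × 3 = 15
  F3 to M1: 30 × 3 = 90
  F3 to M3: 85 × 3 = 255
Total cost = 460.
So F3→M1 carries 30 crates.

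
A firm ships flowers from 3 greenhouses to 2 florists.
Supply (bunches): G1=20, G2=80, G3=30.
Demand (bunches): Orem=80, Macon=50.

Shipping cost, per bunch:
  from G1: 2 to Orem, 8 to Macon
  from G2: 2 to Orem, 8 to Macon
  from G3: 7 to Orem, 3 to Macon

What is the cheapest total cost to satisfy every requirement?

410

Optimal allocation:
  G1–Orem: 20 × 2 = 40
  G2–Orem: 60 × 2 = 120
  G2–Macon: 20 × 8 = 160
  G3–Macon: 30 × 3 = 90
Total = 40 + 120 + 160 + 90 = 410.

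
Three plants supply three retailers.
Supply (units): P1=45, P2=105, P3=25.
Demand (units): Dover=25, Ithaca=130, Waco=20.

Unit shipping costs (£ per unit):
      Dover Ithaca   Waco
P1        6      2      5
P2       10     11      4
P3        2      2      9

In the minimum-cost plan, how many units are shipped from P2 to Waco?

The minimum-cost plan:
  P1 to Ithaca: 45 × £2 = £90
  P2 to Dover: 25 × £10 = £250
  P2 to Ithaca: 60 × £11 = £660
  P2 to Waco: 20 × £4 = £80
  P3 to Ithaca: 25 × £2 = £50
Total cost = £1130.
So P2→Waco carries 20 units.

20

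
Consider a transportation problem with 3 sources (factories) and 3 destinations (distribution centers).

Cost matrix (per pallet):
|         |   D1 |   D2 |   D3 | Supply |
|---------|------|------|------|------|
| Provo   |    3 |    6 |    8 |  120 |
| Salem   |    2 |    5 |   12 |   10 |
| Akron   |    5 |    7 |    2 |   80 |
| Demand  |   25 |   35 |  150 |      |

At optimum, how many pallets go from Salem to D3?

The minimum-cost plan:
  Provo to D1: 15 × 3 = 45
  Provo to D2: 35 × 6 = 210
  Provo to D3: 70 × 8 = 560
  Salem to D1: 10 × 2 = 20
  Akron to D3: 80 × 2 = 160
Total cost = 995.
The route Salem→D3 is not used.

0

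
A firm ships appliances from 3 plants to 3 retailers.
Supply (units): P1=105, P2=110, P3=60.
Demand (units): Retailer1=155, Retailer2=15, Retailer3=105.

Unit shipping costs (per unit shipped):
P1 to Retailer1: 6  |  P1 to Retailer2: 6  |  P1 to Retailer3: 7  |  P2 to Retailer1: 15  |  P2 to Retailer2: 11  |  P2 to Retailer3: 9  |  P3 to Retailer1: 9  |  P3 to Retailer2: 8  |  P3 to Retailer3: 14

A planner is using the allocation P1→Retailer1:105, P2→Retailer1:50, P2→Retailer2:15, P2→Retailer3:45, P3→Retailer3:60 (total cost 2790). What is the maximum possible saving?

630

Current plan cost = 105·6 + 50·15 + 15·11 + 45·9 + 60·14 = 2790.
Optimal plan:
  P1→Retailer1: 105 units
  P2→Retailer2: 5 units
  P2→Retailer3: 105 units
  P3→Retailer1: 50 units
  P3→Retailer2: 10 units
Optimal cost = 2160.
Saving = 2790 − 2160 = 630.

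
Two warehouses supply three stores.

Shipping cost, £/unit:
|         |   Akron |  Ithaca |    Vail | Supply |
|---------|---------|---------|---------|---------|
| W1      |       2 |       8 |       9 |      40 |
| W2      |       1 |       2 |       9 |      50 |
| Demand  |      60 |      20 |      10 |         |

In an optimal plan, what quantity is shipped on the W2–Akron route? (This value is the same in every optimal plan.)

The minimum-cost plan:
  W1 to Akron: 30 × £2 = £60
  W1 to Vail: 10 × £9 = £90
  W2 to Akron: 30 × £1 = £30
  W2 to Ithaca: 20 × £2 = £40
Total cost = £220.
So W2→Akron carries 30 units.

30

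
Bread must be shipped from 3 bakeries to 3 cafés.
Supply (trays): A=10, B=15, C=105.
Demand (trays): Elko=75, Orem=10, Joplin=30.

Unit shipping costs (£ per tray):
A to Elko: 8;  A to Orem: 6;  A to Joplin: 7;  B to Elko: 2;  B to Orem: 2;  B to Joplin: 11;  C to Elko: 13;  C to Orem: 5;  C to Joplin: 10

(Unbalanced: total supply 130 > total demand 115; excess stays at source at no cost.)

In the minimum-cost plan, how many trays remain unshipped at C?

An optimal plan:
  A–Elko: 10 × £8 = £80
  B–Elko: 15 × £2 = £30
  C–Elko: 50 × £13 = £650
  C–Orem: 10 × £5 = £50
  C–Joplin: 30 × £10 = £300
Total cost = £1110.
C ships 90 of its 105, leaving 15.

15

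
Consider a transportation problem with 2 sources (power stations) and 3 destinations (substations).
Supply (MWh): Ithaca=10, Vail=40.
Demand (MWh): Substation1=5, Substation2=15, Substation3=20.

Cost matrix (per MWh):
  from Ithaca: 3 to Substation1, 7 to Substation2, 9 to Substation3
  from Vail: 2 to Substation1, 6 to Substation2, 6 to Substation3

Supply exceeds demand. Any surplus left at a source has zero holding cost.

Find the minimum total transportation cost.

220

One minimum-cost allocation:
  Vail->Substation1: 5 MWh
  Vail->Substation2: 15 MWh
  Vail->Substation3: 20 MWh
Total cost = 220.
(Supply check: Ithaca ships 0; Vail ships 40.)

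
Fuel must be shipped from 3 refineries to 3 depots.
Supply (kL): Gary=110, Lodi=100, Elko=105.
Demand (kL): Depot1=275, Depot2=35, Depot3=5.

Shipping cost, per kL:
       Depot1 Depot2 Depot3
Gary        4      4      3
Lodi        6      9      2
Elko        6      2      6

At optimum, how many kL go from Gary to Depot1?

110

Optimal shipments:
  Gary->Depot1: 110 × 4 = 440
  Lodi->Depot1: 95 × 6 = 570
  Lodi->Depot3: 5 × 2 = 10
  Elko->Depot1: 70 × 6 = 420
  Elko->Depot2: 35 × 2 = 70
Total cost = 1510.
So Gary→Depot1 carries 110 kL.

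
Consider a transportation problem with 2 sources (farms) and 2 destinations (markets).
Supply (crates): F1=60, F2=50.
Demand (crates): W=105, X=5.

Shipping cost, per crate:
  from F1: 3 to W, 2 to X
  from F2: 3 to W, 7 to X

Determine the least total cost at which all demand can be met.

325

A cheapest plan:
  F1–W: 55 crates
  F1–X: 5 crates
  F2–W: 50 crates
Total cost = 325.
(Supply check: F1 ships 60; F2 ships 50.)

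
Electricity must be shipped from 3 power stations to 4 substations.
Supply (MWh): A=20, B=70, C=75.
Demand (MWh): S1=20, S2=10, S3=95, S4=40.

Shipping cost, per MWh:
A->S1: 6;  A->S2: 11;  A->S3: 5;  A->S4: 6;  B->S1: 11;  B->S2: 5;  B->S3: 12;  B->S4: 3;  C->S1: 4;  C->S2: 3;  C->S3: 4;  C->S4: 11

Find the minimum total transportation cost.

Optimal allocation:
  A->S3: 20 MWh
  B->S1: 20 MWh
  B->S2: 10 MWh
  B->S4: 40 MWh
  C->S3: 75 MWh
Total cost = 790.

790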